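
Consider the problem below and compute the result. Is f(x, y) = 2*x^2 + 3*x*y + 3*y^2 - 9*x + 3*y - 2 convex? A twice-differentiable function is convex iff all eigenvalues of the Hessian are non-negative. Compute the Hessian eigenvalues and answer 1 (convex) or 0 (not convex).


The Hessian of f(x,y) = 2*x^2 + 3*x*y + 3*y^2 - 9*x + 3*y - 2 is:
H = [[4, 3], [3, 6]]
Trace = 4 + 6 = 10
Determinant = 4*6 - (3)^2 = 15
Discriminant = (10)^2 - 4*15 = 40.0
Eigenvalues: lambda_1 = 1.8377, lambda_2 = 8.1623
The function is convex.

1


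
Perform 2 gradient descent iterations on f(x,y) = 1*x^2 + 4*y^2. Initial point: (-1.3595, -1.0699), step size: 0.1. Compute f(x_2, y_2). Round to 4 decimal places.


Gradient descent on f(x,y) = 1*x^2 + 4*y^2.
Starting point: (-1.3595, -1.0699), alpha = 0.1
Step 1: grad_x = 2*1*-1.3595 = -2.719, grad_y = 2*4*-1.0699 = -8.5592
  x_1 = -1.3595 - 0.1*-2.719 = -1.0876
  y_1 = -1.0699 - 0.1*-8.5592 = -0.214
Step 2: grad_x = 2*1*-1.0876 = -2.1752, grad_y = 2*4*-0.214 = -1.7118
  x_2 = -1.0876 - 0.1*-2.1752 = -0.8701
  y_2 = -0.214 - 0.1*-1.7118 = -0.0428
f(-0.8701, -0.0428) = 1*(-0.8701)^2 + 4*(-0.0428)^2 = 0.7644


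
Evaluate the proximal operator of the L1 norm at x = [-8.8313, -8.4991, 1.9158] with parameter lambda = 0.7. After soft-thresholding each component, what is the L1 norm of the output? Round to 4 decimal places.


Soft-thresholding with lambda = 0.7:
prox(-8.8313) = sign(-8.8313)*max(|-8.8313| - 0.7, 0) = -8.1313
prox(-8.4991) = sign(-8.4991)*max(|-8.4991| - 0.7, 0) = -7.7991
prox(1.9158) = sign(1.9158)*max(|1.9158| - 0.7, 0) = 1.2158
prox(x) = [-8.1313, -7.7991, 1.2158]
||prox(x)||_1 = 8.1313 + 7.7991 + 1.2158 = 17.1462


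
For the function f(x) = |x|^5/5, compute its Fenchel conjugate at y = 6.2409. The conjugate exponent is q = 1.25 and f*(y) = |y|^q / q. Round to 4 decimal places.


The conjugate exponent q satisfies 1/p + 1/q = 1.
p = 5, so q = 5/(5 - 1) = 1.25
|y|^q = 6.2409^1.25 = 9.8641
f*(6.2409) = 9.8641 / 1.25 = 7.8913


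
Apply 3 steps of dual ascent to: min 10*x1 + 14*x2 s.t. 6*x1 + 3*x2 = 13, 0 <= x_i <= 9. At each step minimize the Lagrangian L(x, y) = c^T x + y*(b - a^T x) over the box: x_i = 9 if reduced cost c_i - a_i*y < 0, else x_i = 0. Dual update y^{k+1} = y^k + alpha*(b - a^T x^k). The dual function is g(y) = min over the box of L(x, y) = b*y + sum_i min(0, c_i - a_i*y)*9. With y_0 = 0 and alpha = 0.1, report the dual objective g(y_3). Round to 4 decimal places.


Dual ascent for LP: min 10*x1 + 14*x2, 6*x1 + 3*x2 = 13, 0 <= x_i <= 9
Step 1: y^k = 0.0, reduced costs: (10.0, 14.0)
  x^k = (0.0, 0.0), subgradient = b - a^T x = 13.0
  y^{k+1} = 0.0 + 0.1*13.0 = 1.3
Step 2: y^k = 1.3, reduced costs: (2.2, 10.1)
  x^k = (0.0, 0.0), subgradient = b - a^T x = 13.0
  y^{k+1} = 1.3 + 0.1*13.0 = 2.6
Step 3: y^k = 2.6, reduced costs: (-5.6, 6.2)
  x^k = (9.0, 0.0), subgradient = b - a^T x = -41.0
  y^{k+1} = 2.6 + 0.1*-41.0 = -1.5
Dual objective at y_3 = -1.5: reduced costs (19.0, 18.5), box minimizer x = (0.0, 0.0)
g(y_3) = b*y + (c1 - a1*y)*x1 + (c2 - a2*y)*x2 = 13*(-1.5) + 19.0*0.0 + 18.5*0.0 = -19.5 + 0.0 + 0.0 = -19.5


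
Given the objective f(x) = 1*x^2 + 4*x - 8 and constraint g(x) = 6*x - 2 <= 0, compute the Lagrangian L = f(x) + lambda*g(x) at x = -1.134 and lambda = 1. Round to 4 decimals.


Step 1: Evaluate f(x).
f(-1.134) = 1*(-1.134)^2 + 4*(-1.134) - 8 = -11.25
Step 2: Evaluate g(x).
g(-1.134) = 6*-1.134 - 2 = -8.804
Step 3: Compute Lagrangian.
L = -11.25 + 1*-8.804 = -20.054


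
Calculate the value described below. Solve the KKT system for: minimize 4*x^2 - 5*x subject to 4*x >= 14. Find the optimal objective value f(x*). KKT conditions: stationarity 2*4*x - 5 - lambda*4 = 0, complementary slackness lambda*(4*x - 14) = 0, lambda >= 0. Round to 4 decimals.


Step 1: Try lambda = 0 (constraint inactive).
x_unc = 5/(2*4) = 0.625
Check: 4*0.625 = 2.5 < 14 -- violated!
Step 2: Constraint must be active: 4*x = 14
x* = 14/4 = 3.5
lambda = (2*4*3.5 - 5)/4 = 5.75
Step 3: Compute optimal value.
f(x*) = 4*3.5^2 - 5*3.5 = 31.5


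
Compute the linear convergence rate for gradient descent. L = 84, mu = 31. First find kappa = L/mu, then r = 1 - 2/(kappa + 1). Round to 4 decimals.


Step 1: Compute the condition number.
kappa = L/mu = 84/31 = 2.7097
Step 2: Compute the convergence rate.
r = 1 - 2/(kappa + 1) = 1 - 2*mu/(L + mu) = (L - mu)/(L + mu) = 53/115 = 0.4609


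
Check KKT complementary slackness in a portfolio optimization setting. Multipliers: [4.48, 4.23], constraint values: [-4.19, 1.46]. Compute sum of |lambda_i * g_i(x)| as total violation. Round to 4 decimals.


KKT complementary slackness check:
lambda_1 * g_1 = 4.48 * -4.19 = -18.7712
lambda_2 * g_2 = 4.23 * 1.46 = 6.1758
Total violation = 18.7712 + 6.1758 = 24.947


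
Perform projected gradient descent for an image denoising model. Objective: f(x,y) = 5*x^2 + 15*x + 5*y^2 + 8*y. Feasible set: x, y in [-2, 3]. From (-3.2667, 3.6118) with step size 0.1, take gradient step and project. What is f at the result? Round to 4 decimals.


Step 1: Compute gradient at (-3.2667, 3.6118).
grad_x = 2*5*-3.2667 + 15 = -17.667
grad_y = 2*5*3.6118 + 8 = 44.118
Step 2: Gradient step.
x_raw = -3.2667 - 0.1*-17.667 = -1.5
y_raw = 3.6118 - 0.1*44.118 = -0.8
Step 3: Project onto [-2, 3].
x_proj = clip(-1.5) = -1.5
y_proj = clip(-0.8) = -0.8
Step 4: Evaluate f.
f(-1.5, -0.8) = -14.45


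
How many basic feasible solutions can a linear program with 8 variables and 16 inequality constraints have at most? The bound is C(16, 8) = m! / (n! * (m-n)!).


Each vertex corresponds to some choice of n active constraints out of m, so the number of vertices is at most C(m, n) = m! / (n!(m-n)!).
m = 16, n = 8
Numerator: 16 * 15 * 14 * 13 * 12 * 11 * 10 * 9
Denominator: 8! = 40320
C(16, 8) = 12870


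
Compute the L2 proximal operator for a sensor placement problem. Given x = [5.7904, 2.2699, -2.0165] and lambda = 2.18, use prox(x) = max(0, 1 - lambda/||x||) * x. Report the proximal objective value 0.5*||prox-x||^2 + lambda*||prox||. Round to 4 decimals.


Step 1: Compute ||x||.
||x|| = 6.5382
Step 2: Compute scaling factor.
scale = max(0, 1 - 2.18/6.5382) = 0.6666
Step 3: prox(x) = [3.8597, 1.5131, -1.3441]
||prox(x)|| = 4.3582
Step 4: Proximal objective.
0.5*||prox-x||^2 = 2.3762
lambda*||prox|| = 9.5009
Total = 11.877


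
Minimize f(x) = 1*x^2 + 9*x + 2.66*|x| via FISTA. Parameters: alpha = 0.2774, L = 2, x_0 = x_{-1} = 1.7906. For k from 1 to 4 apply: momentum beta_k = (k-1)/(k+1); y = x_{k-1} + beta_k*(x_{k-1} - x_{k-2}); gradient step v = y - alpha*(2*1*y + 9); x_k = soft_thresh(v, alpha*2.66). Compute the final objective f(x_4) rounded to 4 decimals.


FISTA on f(x) = 1*x^2 + 9*x + 2.66*|x|
L = 2, alpha = 0.2774
Iteration 1: beta = 0.0, y = 1.7906 + 0.0*(1.7906 - 1.7906) = 1.7906
  grad(y) = 12.5812, v = y - alpha*grad = -1.6994
  prox(v) = soft_thresh(-1.6994, 0.7379) = -0.9615
Iteration 2: beta = 0.3333, y = -0.9615 + 0.3333*(-0.9615 - 1.7906) = -1.8789
  grad(y) = 5.2422, v = y - alpha*grad = -3.3331
  prox(v) = soft_thresh(-3.3331, 0.7379) = -2.5952
Iteration 3: beta = 0.5, y = -2.5952 + 0.5*(-2.5952 + 0.9615) = -3.412
  grad(y) = 2.1759, v = y - alpha*grad = -4.0156
  prox(v) = soft_thresh(-4.0156, 0.7379) = -3.2778
Iteration 4: beta = 0.6, y = -3.2778 + 0.6*(-3.2778 + 2.5952) = -3.6873
  grad(y) = 1.6254, v = y - alpha*grad = -4.1382
  prox(v) = soft_thresh(-4.1382, 0.7379) = -3.4003
f(x_4) = 1*(-3.4003)^2 + 9*(-3.4003) + 2.66*|-3.4003| = -9.9959


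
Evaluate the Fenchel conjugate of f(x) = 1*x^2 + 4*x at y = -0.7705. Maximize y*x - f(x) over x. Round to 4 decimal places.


f*(y) = sup_x {y*x - a*x^2 - b*x} = sup_x {(y-b)*x - a*x^2}
FOC: (y - b) - 2a*x = 0 => x* = (y - b)/(2a)
x* = (-0.7705 - 4)/(2*1) = -2.3853
f*(-0.7705) = (y-b)^2/(4a) = (-0.7705 - 4)^2/(4*1)
= 22.7577/4 = 5.6894


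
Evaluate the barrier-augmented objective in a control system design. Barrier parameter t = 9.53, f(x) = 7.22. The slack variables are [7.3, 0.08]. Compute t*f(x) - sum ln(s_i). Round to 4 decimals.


Step 1: Compute log-barrier.
ln values: [1.9879, -2.5257]
phi = -(1.9879 - 2.5257) = 0.5379
Step 2: Compute augmented objective.
t*f(x) = 9.53*7.22 = 68.8066
Total = 68.8066 + 0.5379 = 69.3445


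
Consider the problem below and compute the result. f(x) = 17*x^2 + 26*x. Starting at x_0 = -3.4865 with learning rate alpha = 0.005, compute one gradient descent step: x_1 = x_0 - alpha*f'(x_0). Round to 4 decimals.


We compute the gradient at x_0 and apply the update.
f'(x) = 34*x + 26
f'(-3.4865) = 34*-3.4865 + 26 = -92.541
x_1 = -3.4865 - 0.005*-92.541 = -3.0238


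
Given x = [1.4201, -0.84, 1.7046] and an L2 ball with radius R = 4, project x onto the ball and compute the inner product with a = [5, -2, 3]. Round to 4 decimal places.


Step 1: Compute ||x|| (intermediates to 6 decimals).
||x|| = sqrt(1.4201^2 + (-0.84)^2 + 1.7046^2) = 2.372329
Step 2: Project.
Since ||x|| <= R, proj = x (no scaling needed).
proj(x) = [1.4201, -0.84, 1.7046]
Step 3: Dot product.
a^T * proj(x) = 5*1.4201 - 2*(-0.84) + 3*1.7046 = 13.8943


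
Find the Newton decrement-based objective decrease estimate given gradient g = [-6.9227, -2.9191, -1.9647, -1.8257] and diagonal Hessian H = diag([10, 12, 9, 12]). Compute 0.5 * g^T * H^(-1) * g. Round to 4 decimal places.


Step 1: H is diagonal, so H^(-1) * g = [-0.6923, -0.2433, -0.2183, -0.1521].
Step 2: g^T H^(-1) g = sum_i g_i^2 / H_ii
  = (-6.9227)^2/10 + (-2.9191)^2/12 + (-1.9647)^2/9 + (-1.8257)^2/12
  = 4.7924 + 0.7101 + 0.4289 + 0.2778 = 6.2091
Step 3: Objective decrease = 0.5 * g^T H^(-1) g = 3.1046


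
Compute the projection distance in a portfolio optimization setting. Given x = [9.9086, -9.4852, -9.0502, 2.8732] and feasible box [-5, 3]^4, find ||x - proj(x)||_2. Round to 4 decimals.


Project each component onto [-5, 3].
clip(9.9086) = 3.0, clip(-9.4852) = -5.0, clip(-9.0502) = -5.0, clip(2.8732) = 2.8732
Projection = [3.0, -5.0, -5.0, 2.8732]
Squared diffs: [47.7288, 20.117, 16.4041, 0.0]
Distance = sqrt(84.2499) = 9.1788


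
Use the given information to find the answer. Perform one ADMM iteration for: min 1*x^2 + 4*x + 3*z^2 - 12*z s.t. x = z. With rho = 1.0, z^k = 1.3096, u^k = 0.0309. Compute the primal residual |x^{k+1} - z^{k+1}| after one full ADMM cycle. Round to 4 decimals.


ADMM iteration with rho = 1.0, z^k = 1.3096, u^k = 0.0309
Step 1: x-update.
Minimize 1*x^2 + 4*x + (1.0/2)*(x - 1.3096 + 0.0309)^2
FOC: (2*1 + 1.0)*x = -4 + 1.0*(1.3096 - 0.0309)
x^{k+1} = -0.9071
Step 2: z-update.
Minimize 3*z^2 - 12*z + (1.0/2)*(-0.9071 - z + 0.0309)^2
FOC: (2*3 + 1.0)*z = 12 + 1.0*(-0.9071 + 0.0309)
z^{k+1} = 1.5891
Step 3: u-update.
u^{k+1} = 0.0309 - 0.9071 - 1.5891 = -2.4653
Step 4: Primal residual = |-0.9071 - 1.5891| = 2.4962


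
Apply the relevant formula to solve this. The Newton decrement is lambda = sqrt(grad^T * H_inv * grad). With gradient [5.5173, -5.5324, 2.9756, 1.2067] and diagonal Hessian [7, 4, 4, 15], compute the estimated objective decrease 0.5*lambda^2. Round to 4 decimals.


Step 1: H is diagonal, so H^(-1) * g = [0.7882, -1.3831, 0.7439, 0.0804].
Step 2: g^T H^(-1) g = sum_i g_i^2 / H_ii
  = (5.5173)^2/7 + (-5.5324)^2/4 + (2.9756)^2/4 + (1.2067)^2/15
  = 4.3487 + 7.6519 + 2.2135 + 0.0971 = 14.3111
Step 3: Objective decrease = 0.5 * g^T H^(-1) g = 7.1556


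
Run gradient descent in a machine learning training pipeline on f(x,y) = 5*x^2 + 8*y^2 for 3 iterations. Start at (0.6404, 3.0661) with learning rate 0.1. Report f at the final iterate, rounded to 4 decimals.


Gradient descent on f(x,y) = 5*x^2 + 8*y^2.
Starting point: (0.6404, 3.0661), alpha = 0.1
Step 1: grad_x = 2*5*0.6404 = 6.404, grad_y = 2*8*3.0661 = 49.0576
  x_1 = 0.6404 - 0.1*6.404 = -0.0
  y_1 = 3.0661 - 0.1*49.0576 = -1.8397
Step 2: grad_x = 2*5*-0.0 = -0.0, grad_y = 2*8*-1.8397 = -29.4346
  x_2 = -0.0 - 0.1*-0.0 = 0.0
  y_2 = -1.8397 - 0.1*-29.4346 = 1.1038
Step 3: grad_x = 2*5*0.0 = 0.0, grad_y = 2*8*1.1038 = 17.6607
  x_3 = 0.0 - 0.1*0.0 = 0.0
  y_3 = 1.1038 - 0.1*17.6607 = -0.6623
f(0.0, -0.6623) = 5*0.0^2 + 8*(-0.6623)^2 = 3.5089


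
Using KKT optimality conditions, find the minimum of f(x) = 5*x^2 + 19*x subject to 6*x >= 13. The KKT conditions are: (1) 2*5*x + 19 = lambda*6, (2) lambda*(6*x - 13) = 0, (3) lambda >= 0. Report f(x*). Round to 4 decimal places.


Step 1: Try lambda = 0 (constraint inactive).
x_unc = -19/(2*5) = -1.9
Check: 6*-1.9 = -11.4 < 13 -- violated!
Step 2: Constraint must be active: 6*x = 13
x* = 13/6 = 2.1667 (rounded; the exact value 13/6 is used below)
lambda = (2*5*(13/6) + 19)/6 = 6.7778
Step 3: Compute optimal value.
f(x*) = 5*(13/6)^2 + 19*(13/6) = 64.6389


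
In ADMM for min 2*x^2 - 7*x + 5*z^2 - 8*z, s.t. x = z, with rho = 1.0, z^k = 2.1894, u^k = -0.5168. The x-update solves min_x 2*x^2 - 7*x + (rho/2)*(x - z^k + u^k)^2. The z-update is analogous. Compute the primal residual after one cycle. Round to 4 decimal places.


ADMM iteration with rho = 1.0, z^k = 2.1894, u^k = -0.5168
Step 1: x-update.
Minimize 2*x^2 - 7*x + (1.0/2)*(x - 2.1894 - 0.5168)^2
FOC: (2*2 + 1.0)*x = 7 + 1.0*(2.1894 + 0.5168)
x^{k+1} = 1.9412
Step 2: z-update.
Minimize 5*z^2 - 8*z + (1.0/2)*(1.9412 - z - 0.5168)^2
FOC: (2*5 + 1.0)*z = 8 + 1.0*(1.9412 - 0.5168)
z^{k+1} = 0.8568
Step 3: u-update.
u^{k+1} = -0.5168 + 1.9412 - 0.8568 = 0.5677
Step 4: Primal residual = |1.9412 - 0.8568| = 1.0845


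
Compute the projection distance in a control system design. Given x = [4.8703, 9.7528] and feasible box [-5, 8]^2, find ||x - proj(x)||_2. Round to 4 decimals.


Project each component onto [-5, 8].
clip(4.8703) = 4.8703, clip(9.7528) = 8.0
Projection = [4.8703, 8.0]
Squared diffs: [0.0, 3.0723]
Distance = sqrt(3.0723) = 1.7528


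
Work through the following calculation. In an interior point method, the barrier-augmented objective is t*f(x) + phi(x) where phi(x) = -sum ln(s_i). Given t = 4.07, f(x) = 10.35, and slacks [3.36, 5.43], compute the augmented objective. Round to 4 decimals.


Step 1: Compute log-barrier.
ln values: [1.2119, 1.6919]
phi = -(1.2119 + 1.6919) = -2.9039
Step 2: Compute augmented objective.
t*f(x) = 4.07*10.35 = 42.1245
Total = 42.1245 - 2.9039 = 39.2206


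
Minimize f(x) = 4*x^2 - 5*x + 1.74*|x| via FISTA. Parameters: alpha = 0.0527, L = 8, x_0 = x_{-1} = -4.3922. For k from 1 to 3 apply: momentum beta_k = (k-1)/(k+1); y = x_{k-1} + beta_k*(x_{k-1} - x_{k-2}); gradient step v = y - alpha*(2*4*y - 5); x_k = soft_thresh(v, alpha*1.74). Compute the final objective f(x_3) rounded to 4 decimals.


FISTA on f(x) = 4*x^2 - 5*x + 1.74*|x|
L = 8, alpha = 0.0527
Iteration 1: beta = 0.0, y = -4.3922 + 0.0*(-4.3922 + 4.3922) = -4.3922
  grad(y) = -40.1376, v = y - alpha*grad = -2.2769
  prox(v) = soft_thresh(-2.2769, 0.0917) = -2.1853
Iteration 2: beta = 0.3333, y = -2.1853 + 0.3333*(-2.1853 + 4.3922) = -1.4496
  grad(y) = -16.5968, v = y - alpha*grad = -0.5749
  prox(v) = soft_thresh(-0.5749, 0.0917) = -0.4833
Iteration 3: beta = 0.5, y = -0.4833 + 0.5*(-0.4833 + 2.1853) = 0.3677
  grad(y) = -2.058, v = y - alpha*grad = 0.4762
  prox(v) = soft_thresh(0.4762, 0.0917) = 0.3845
f(x_3) = 4*0.3845^2 - 5*0.3845 + 1.74*|0.3845| = -0.6621


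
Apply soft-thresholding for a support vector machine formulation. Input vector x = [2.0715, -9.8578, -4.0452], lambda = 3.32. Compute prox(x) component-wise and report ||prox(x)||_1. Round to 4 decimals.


Soft-thresholding with lambda = 3.32:
prox(2.0715) = sign(2.0715)*max(|2.0715| - 3.32, 0) = 0.0
prox(-9.8578) = sign(-9.8578)*max(|-9.8578| - 3.32, 0) = -6.5378
prox(-4.0452) = sign(-4.0452)*max(|-4.0452| - 3.32, 0) = -0.7252
prox(x) = [0.0, -6.5378, -0.7252]
||prox(x)||_1 = 0.0 + 6.5378 + 0.7252 = 7.263


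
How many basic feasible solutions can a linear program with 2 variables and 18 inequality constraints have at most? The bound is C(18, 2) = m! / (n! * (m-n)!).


Each vertex corresponds to some choice of n active constraints out of m, so the number of vertices is at most C(m, n) = m! / (n!(m-n)!).
m = 18, n = 2
Numerator: 18 * 17
Denominator: 2! = 2
C(18, 2) = 153


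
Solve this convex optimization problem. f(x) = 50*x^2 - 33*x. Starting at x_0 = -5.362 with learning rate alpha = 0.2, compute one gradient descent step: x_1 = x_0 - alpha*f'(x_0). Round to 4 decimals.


We compute the gradient at x_0 and apply the update.
f'(x) = 100*x - 33
f'(-5.362) = 100*-5.362 - 33 = -569.2
x_1 = -5.362 - 0.2*-569.2 = 108.478


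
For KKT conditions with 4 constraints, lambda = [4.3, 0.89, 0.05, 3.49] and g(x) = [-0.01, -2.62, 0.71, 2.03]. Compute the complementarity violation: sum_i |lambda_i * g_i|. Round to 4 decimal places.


KKT complementary slackness check:
lambda_1 * g_1 = 4.3 * -0.01 = -0.043
lambda_2 * g_2 = 0.89 * -2.62 = -2.3318
lambda_3 * g_3 = 0.05 * 0.71 = 0.0355
lambda_4 * g_4 = 3.49 * 2.03 = 7.0847
Total violation = 0.043 + 2.3318 + 0.0355 + 7.0847 = 9.495


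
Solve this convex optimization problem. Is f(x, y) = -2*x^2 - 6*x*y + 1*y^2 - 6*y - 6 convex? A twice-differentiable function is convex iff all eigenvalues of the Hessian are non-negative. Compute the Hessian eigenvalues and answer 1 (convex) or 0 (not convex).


The Hessian of f(x,y) = -2*x^2 - 6*x*y + 1*y^2 - 6*y - 6 is:
H = [[-4, -6], [-6, 2]]
Trace = -4 + 2 = -2
Determinant = -4*2 - (-6)^2 = -44
Discriminant = (-2)^2 - 4*-44 = 180.0
Eigenvalues: lambda_1 = -7.7082, lambda_2 = 5.7082
The function is not convex.

0


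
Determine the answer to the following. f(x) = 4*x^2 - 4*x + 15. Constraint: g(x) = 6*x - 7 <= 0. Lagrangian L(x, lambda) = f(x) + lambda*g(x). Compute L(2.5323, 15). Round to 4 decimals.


Step 1: Evaluate f(x).
f(2.5323) = 4*2.5323^2 - 4*2.5323 + 15 = 30.521
Step 2: Evaluate g(x).
g(2.5323) = 6*2.5323 - 7 = 8.1938
Step 3: Compute Lagrangian.
L = 30.521 + 15*8.1938 = 153.428


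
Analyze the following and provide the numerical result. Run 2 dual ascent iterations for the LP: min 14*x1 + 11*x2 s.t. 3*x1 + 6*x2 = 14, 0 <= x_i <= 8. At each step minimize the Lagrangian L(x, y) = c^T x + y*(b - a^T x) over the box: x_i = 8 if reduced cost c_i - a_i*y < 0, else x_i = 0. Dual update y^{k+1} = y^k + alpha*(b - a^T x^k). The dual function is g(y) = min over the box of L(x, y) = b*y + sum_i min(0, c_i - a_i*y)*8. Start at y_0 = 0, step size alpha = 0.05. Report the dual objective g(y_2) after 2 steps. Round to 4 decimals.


Dual ascent for LP: min 14*x1 + 11*x2, 3*x1 + 6*x2 = 14, 0 <= x_i <= 8
Step 1: y^k = 0.0, reduced costs: (14.0, 11.0)
  x^k = (0.0, 0.0), subgradient = b - a^T x = 14.0
  y^{k+1} = 0.0 + 0.05*14.0 = 0.7
Step 2: y^k = 0.7, reduced costs: (11.9, 6.8)
  x^k = (0.0, 0.0), subgradient = b - a^T x = 14.0
  y^{k+1} = 0.7 + 0.05*14.0 = 1.4
Dual objective at y_2 = 1.4: reduced costs (9.8, 2.6), box minimizer x = (0.0, 0.0)
g(y_2) = b*y + (c1 - a1*y)*x1 + (c2 - a2*y)*x2 = 14*1.4 + 9.8*0.0 + 2.6*0.0 = 19.6 + 0.0 + 0.0 = 19.6


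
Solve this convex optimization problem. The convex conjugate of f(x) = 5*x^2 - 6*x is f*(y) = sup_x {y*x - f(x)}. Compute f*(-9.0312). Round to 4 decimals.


f*(y) = sup_x {y*x - a*x^2 - b*x} = sup_x {(y-b)*x - a*x^2}
FOC: (y - b) - 2a*x = 0 => x* = (y - b)/(2a)
x* = (-9.0312 + 6)/(2*5) = -0.3031
f*(-9.0312) = (y-b)^2/(4a) = (-9.0312 + 6)^2/(4*5)
= 9.1882/20 = 0.4594


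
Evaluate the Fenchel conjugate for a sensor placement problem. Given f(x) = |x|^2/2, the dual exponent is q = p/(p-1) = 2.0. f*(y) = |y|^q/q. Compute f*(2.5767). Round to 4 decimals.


The conjugate exponent q satisfies 1/p + 1/q = 1.
p = 2, so q = 2/(2 - 1) = 2.0
|y|^q = 2.5767^2.0 = 6.6394
f*(2.5767) = 6.6394 / 2.0 = 3.3197


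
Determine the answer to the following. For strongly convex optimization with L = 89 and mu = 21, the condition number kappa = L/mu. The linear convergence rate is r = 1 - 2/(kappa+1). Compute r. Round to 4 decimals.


Step 1: Compute the condition number.
kappa = L/mu = 89/21 = 4.2381
Step 2: Compute the convergence rate.
r = 1 - 2/(kappa + 1) = 1 - 2*mu/(L + mu) = (L - mu)/(L + mu) = 68/110 = 0.6182


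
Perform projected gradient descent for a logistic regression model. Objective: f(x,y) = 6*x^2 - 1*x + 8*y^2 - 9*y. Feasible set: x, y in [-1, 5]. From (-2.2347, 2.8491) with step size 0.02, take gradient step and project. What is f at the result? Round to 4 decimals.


Step 1: Compute gradient at (-2.2347, 2.8491).
grad_x = 2*6*-2.2347 - 1 = -27.8164
grad_y = 2*8*2.8491 - 9 = 36.5856
Step 2: Gradient step.
x_raw = -2.2347 - 0.02*-27.8164 = -1.6784
y_raw = 2.8491 - 0.02*36.5856 = 2.1174
Step 3: Project onto [-1, 5].
x_proj = clip(-1.6784) = -1.0
y_proj = clip(2.1174) = 2.1174
Step 4: Evaluate f.
f(-1.0, 2.1174) = 23.8102


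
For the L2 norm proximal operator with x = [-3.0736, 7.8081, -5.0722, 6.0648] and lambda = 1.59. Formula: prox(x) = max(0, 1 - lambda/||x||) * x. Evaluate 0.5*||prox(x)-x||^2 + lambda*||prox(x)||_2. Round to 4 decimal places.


Step 1: Compute ||x||.
||x|| = 11.5292
Step 2: Compute scaling factor.
scale = max(0, 1 - 1.59/11.5292) = 0.8621
Step 3: prox(x) = [-2.6497, 6.7313, -4.3727, 5.2284]
||prox(x)|| = 9.9392
Step 4: Proximal objective.
0.5*||prox-x||^2 = 1.2641
lambda*||prox|| = 15.8033
Total = 17.0674


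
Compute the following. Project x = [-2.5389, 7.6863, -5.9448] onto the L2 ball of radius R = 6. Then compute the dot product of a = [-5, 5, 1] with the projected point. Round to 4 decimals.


Step 1: Compute ||x|| (intermediates to 6 decimals).
||x|| = sqrt((-2.5389)^2 + 7.6863^2 + (-5.9448)^2) = 10.0432
Step 2: Project.
Since ||x|| > R, scale = R/||x|| = 6/10.0432 = 0.597419, proj(x) = scale * x
proj(x) = [-1.516787, 4.591942, -3.551536]
Step 3: Dot product.
a^T * proj(x) = -5*(-1.516787) + 5*4.591942 + 1*(-3.551536) = 26.9921


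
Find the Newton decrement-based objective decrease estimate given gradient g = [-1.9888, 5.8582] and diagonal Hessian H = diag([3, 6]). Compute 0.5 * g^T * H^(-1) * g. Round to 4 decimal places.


Step 1: H is diagonal, so H^(-1) * g = [-0.6629, 0.9764].
Step 2: g^T H^(-1) g = sum_i g_i^2 / H_ii
  = (-1.9888)^2/3 + (5.8582)^2/6
  = 1.3184 + 5.7198 = 7.0382
Step 3: Objective decrease = 0.5 * g^T H^(-1) g = 3.5191


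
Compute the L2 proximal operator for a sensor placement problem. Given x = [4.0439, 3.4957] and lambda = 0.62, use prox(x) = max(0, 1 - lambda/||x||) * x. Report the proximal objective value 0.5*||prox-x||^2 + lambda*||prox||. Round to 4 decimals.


Step 1: Compute ||x||.
||x|| = 5.3454
Step 2: Compute scaling factor.
scale = max(0, 1 - 0.62/5.3454) = 0.884
Step 3: prox(x) = [3.5749, 3.0902]
||prox(x)|| = 4.7254
Step 4: Proximal objective.
0.5*||prox-x||^2 = 0.1922
lambda*||prox|| = 2.9297
Total = 3.1219


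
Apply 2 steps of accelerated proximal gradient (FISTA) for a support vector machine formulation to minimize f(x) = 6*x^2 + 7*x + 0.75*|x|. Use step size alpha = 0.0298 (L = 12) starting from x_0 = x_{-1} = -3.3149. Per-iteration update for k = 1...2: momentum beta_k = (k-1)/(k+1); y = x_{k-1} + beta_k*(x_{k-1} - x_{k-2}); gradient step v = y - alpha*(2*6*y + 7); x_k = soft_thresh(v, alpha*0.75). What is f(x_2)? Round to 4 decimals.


FISTA on f(x) = 6*x^2 + 7*x + 0.75*|x|
L = 12, alpha = 0.0298
Iteration 1: beta = 0.0, y = -3.3149 + 0.0*(-3.3149 + 3.3149) = -3.3149
  grad(y) = -32.7788, v = y - alpha*grad = -2.3381
  prox(v) = soft_thresh(-2.3381, 0.0224) = -2.3157
Iteration 2: beta = 0.3333, y = -2.3157 + 0.3333*(-2.3157 + 3.3149) = -1.9827
  grad(y) = -16.7923, v = y - alpha*grad = -1.4823
  prox(v) = soft_thresh(-1.4823, 0.0224) = -1.4599
f(x_2) = 6*(-1.4599)^2 + 7*(-1.4599) + 0.75*|-1.4599| = 3.6638


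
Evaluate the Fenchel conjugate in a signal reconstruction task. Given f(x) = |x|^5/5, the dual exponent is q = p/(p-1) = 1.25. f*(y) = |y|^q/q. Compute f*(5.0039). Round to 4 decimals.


The conjugate exponent q satisfies 1/p + 1/q = 1.
p = 5, so q = 5/(5 - 1) = 1.25
|y|^q = 5.0039^1.25 = 7.484
f*(5.0039) = 7.484 / 1.25 = 5.9872


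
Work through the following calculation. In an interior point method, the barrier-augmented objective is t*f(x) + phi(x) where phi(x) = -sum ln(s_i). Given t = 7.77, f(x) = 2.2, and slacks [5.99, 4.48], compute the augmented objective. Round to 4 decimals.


Step 1: Compute log-barrier.
ln values: [1.7901, 1.4996]
phi = -(1.7901 + 1.4996) = -3.2897
Step 2: Compute augmented objective.
t*f(x) = 7.77*2.2 = 17.094
Total = 17.094 - 3.2897 = 13.8043


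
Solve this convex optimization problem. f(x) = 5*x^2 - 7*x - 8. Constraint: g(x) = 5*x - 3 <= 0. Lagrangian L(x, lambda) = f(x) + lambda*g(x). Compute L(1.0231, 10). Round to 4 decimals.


Step 1: Evaluate f(x).
f(1.0231) = 5*1.0231^2 - 7*1.0231 - 8 = -9.928
Step 2: Evaluate g(x).
g(1.0231) = 5*1.0231 - 3 = 2.1155
Step 3: Compute Lagrangian.
L = -9.928 + 10*2.1155 = 11.227


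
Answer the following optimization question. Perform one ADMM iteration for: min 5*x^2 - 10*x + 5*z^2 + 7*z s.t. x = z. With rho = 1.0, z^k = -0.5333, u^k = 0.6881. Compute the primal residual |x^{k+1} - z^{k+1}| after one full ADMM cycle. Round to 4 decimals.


ADMM iteration with rho = 1.0, z^k = -0.5333, u^k = 0.6881
Step 1: x-update.
Minimize 5*x^2 - 10*x + (1.0/2)*(x + 0.5333 + 0.6881)^2
FOC: (2*5 + 1.0)*x = 10 + 1.0*(-0.5333 - 0.6881)
x^{k+1} = 0.7981
Step 2: z-update.
Minimize 5*z^2 + 7*z + (1.0/2)*(0.7981 - z + 0.6881)^2
FOC: (2*5 + 1.0)*z = -7 + 1.0*(0.7981 + 0.6881)
z^{k+1} = -0.5013
Step 3: u-update.
u^{k+1} = 0.6881 + 0.7981 + 0.5013 = 1.9874
Step 4: Primal residual = |0.7981 + 0.5013| = 1.2993


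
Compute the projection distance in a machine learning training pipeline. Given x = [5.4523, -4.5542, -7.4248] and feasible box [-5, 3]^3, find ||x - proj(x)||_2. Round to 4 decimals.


Project each component onto [-5, 3].
clip(5.4523) = 3.0, clip(-4.5542) = -4.5542, clip(-7.4248) = -5.0
Projection = [3.0, -4.5542, -5.0]
Squared diffs: [6.0138, 0.0, 5.8797]
Distance = sqrt(11.8935) = 3.4487


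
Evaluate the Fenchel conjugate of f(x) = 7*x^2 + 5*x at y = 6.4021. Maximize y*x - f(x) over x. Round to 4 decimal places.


f*(y) = sup_x {y*x - a*x^2 - b*x} = sup_x {(y-b)*x - a*x^2}
FOC: (y - b) - 2a*x = 0 => x* = (y - b)/(2a)
x* = (6.4021 - 5)/(2*7) = 0.1002
f*(6.4021) = (y-b)^2/(4a) = (6.4021 - 5)^2/(4*7)
= 1.9659/28 = 0.0702


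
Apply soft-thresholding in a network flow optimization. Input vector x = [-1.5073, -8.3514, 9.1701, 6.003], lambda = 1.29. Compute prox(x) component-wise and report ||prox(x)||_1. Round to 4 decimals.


Soft-thresholding with lambda = 1.29:
prox(-1.5073) = sign(-1.5073)*max(|-1.5073| - 1.29, 0) = -0.2173
prox(-8.3514) = sign(-8.3514)*max(|-8.3514| - 1.29, 0) = -7.0614
prox(9.1701) = sign(9.1701)*max(|9.1701| - 1.29, 0) = 7.8801
prox(6.003) = sign(6.003)*max(|6.003| - 1.29, 0) = 4.713
prox(x) = [-0.2173, -7.0614, 7.8801, 4.713]
||prox(x)||_1 = 0.2173 + 7.0614 + 7.8801 + 4.713 = 19.8718


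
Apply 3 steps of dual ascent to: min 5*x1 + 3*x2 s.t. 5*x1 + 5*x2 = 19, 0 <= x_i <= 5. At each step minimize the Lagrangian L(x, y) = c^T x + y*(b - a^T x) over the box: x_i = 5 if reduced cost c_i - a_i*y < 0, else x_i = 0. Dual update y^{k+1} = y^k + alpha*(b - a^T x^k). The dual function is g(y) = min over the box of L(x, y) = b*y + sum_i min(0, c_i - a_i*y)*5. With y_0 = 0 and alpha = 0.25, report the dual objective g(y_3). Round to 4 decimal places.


Dual ascent for LP: min 5*x1 + 3*x2, 5*x1 + 5*x2 = 19, 0 <= x_i <= 5
Step 1: y^k = 0.0, reduced costs: (5.0, 3.0)
  x^k = (0.0, 0.0), subgradient = b - a^T x = 19.0
  y^{k+1} = 0.0 + 0.25*19.0 = 4.75
Step 2: y^k = 4.75, reduced costs: (-18.75, -20.75)
  x^k = (5.0, 5.0), subgradient = b - a^T x = -31.0
  y^{k+1} = 4.75 + 0.25*-31.0 = -3.0
Step 3: y^k = -3.0, reduced costs: (20.0, 18.0)
  x^k = (0.0, 0.0), subgradient = b - a^T x = 19.0
  y^{k+1} = -3.0 + 0.25*19.0 = 1.75
Dual objective at y_3 = 1.75: reduced costs (-3.75, -5.75), box minimizer x = (5.0, 5.0)
g(y_3) = b*y + (c1 - a1*y)*x1 + (c2 - a2*y)*x2 = 19*1.75 + (-3.75)*5.0 + (-5.75)*5.0 = 33.25 - 18.75 - 28.75 = -14.25


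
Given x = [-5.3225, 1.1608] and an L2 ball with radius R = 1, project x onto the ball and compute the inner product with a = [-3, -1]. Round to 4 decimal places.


Step 1: Compute ||x|| (intermediates to 6 decimals).
||x|| = sqrt((-5.3225)^2 + 1.1608^2) = 5.447611
Step 2: Project.
Since ||x|| > R, scale = R/||x|| = 1/5.447611 = 0.183567, proj(x) = scale * x
proj(x) = [-0.977035, 0.213085]
Step 3: Dot product.
a^T * proj(x) = -3*(-0.977035) - 1*0.213085 = 2.718


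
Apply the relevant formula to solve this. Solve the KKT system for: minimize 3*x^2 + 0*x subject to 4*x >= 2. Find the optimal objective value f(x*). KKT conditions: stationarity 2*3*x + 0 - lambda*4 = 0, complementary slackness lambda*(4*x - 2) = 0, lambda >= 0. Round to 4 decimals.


Step 1: Try lambda = 0 (constraint inactive).
x_unc = 0/(2*3) = 0.0
Check: 4*0.0 = 0.0 < 2 -- violated!
Step 2: Constraint must be active: 4*x = 2
x* = 2/4 = 0.5
lambda = (2*3*0.5 + 0)/4 = 0.75
Step 3: Compute optimal value.
f(x*) = 3*0.5^2 + 0*0.5 = 0.75


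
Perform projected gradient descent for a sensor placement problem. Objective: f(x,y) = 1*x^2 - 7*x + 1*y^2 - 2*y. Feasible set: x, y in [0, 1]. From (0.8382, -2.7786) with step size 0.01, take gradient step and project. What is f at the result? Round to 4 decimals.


Step 1: Compute gradient at (0.8382, -2.7786).
grad_x = 2*1*0.8382 - 7 = -5.3236
grad_y = 2*1*-2.7786 - 2 = -7.5572
Step 2: Gradient step.
x_raw = 0.8382 - 0.01*-5.3236 = 0.8914
y_raw = -2.7786 - 0.01*-7.5572 = -2.703
Step 3: Project onto [0, 1].
x_proj = clip(0.8914) = 0.8914
y_proj = clip(-2.703) = 0.0
Step 4: Evaluate f.
f(0.8914, 0.0) = -5.4454


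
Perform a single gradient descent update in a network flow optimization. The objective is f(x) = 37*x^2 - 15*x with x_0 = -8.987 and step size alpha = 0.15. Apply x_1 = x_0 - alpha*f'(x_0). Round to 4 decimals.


We compute the gradient at x_0 and apply the update.
f'(x) = 74*x - 15
f'(-8.987) = 74*-8.987 - 15 = -680.038
x_1 = -8.987 - 0.15*-680.038 = 93.0187


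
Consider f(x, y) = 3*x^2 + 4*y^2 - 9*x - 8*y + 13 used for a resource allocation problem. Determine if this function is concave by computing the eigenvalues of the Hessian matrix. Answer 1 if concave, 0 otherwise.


The Hessian of f(x,y) = 3*x^2 + 4*y^2 - 9*x - 8*y + 13 is:
H = [[6, 0], [0, 8]]
Trace = 6 + 8 = 14
Determinant = 6*8 - (0)^2 = 48
Discriminant = (14)^2 - 4*48 = 4.0
Eigenvalues: lambda_1 = 6.0, lambda_2 = 8.0
The function is not concave.

0


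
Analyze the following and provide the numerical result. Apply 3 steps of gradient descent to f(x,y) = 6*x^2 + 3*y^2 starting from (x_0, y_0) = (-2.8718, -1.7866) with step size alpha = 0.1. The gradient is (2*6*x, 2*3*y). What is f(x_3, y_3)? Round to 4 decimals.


Gradient descent on f(x,y) = 6*x^2 + 3*y^2.
Starting point: (-2.8718, -1.7866), alpha = 0.1
Step 1: grad_x = 2*6*-2.8718 = -34.4616, grad_y = 2*3*-1.7866 = -10.7196
  x_1 = -2.8718 - 0.1*-34.4616 = 0.5744
  y_1 = -1.7866 - 0.1*-10.7196 = -0.7146
Step 2: grad_x = 2*6*0.5744 = 6.8923, grad_y = 2*3*-0.7146 = -4.2878
  x_2 = 0.5744 - 0.1*6.8923 = -0.1149
  y_2 = -0.7146 - 0.1*-4.2878 = -0.2859
Step 3: grad_x = 2*6*-0.1149 = -1.3785, grad_y = 2*3*-0.2859 = -1.7151
  x_3 = -0.1149 - 0.1*-1.3785 = 0.023
  y_3 = -0.2859 - 0.1*-1.7151 = -0.1143
f(0.023, -0.1143) = 6*0.023^2 + 3*(-0.1143)^2 = 0.0424


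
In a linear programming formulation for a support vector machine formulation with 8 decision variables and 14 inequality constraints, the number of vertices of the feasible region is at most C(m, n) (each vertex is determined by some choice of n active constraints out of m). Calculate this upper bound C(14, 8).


Each vertex corresponds to some choice of n active constraints out of m, so the number of vertices is at most C(m, n) = m! / (n!(m-n)!).
m = 14, n = 8
Numerator: 14 * 13 * 12 * 11 * 10 * 9 * 8 * 7
Denominator: 8! = 40320
C(14, 8) = 3003


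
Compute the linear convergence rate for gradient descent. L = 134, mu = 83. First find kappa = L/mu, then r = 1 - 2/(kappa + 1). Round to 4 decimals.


Step 1: Compute the condition number.
kappa = L/mu = 134/83 = 1.6145
Step 2: Compute the convergence rate.
r = 1 - 2/(kappa + 1) = 1 - 2*mu/(L + mu) = (L - mu)/(L + mu) = 51/217 = 0.235


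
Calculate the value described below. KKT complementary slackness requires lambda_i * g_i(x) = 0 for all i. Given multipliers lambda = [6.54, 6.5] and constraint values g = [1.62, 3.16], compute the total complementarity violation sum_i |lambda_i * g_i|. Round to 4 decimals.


KKT complementary slackness check:
lambda_1 * g_1 = 6.54 * 1.62 = 10.5948
lambda_2 * g_2 = 6.5 * 3.16 = 20.54
Total violation = 10.5948 + 20.54 = 31.1348


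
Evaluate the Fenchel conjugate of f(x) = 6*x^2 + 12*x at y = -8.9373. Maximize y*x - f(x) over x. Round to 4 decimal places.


f*(y) = sup_x {y*x - a*x^2 - b*x} = sup_x {(y-b)*x - a*x^2}
FOC: (y - b) - 2a*x = 0 => x* = (y - b)/(2a)
x* = (-8.9373 - 12)/(2*6) = -1.7448
f*(-8.9373) = (y-b)^2/(4a) = (-8.9373 - 12)^2/(4*6)
= 438.3705/24 = 18.2654


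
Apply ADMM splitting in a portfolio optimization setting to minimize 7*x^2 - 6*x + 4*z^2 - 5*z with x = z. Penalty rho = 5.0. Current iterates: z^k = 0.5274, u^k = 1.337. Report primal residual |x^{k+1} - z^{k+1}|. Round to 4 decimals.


ADMM iteration with rho = 5.0, z^k = 0.5274, u^k = 1.337
Step 1: x-update.
Minimize 7*x^2 - 6*x + (5.0/2)*(x - 0.5274 + 1.337)^2
FOC: (2*7 + 5.0)*x = 6 + 5.0*(0.5274 - 1.337)
x^{k+1} = 0.1027
Step 2: z-update.
Minimize 4*z^2 - 5*z + (5.0/2)*(0.1027 - z + 1.337)^2
FOC: (2*4 + 5.0)*z = 5 + 5.0*(0.1027 + 1.337)
z^{k+1} = 0.9384
Step 3: u-update.
u^{k+1} = 1.337 + 0.1027 - 0.9384 = 0.5014
Step 4: Primal residual = |0.1027 - 0.9384| = 0.8356


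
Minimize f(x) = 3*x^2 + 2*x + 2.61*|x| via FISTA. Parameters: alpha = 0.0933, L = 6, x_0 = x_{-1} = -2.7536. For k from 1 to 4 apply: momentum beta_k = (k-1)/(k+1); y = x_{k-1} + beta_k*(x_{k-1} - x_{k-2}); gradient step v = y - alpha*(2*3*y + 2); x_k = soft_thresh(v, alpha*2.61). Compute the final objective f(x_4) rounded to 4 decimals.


FISTA on f(x) = 3*x^2 + 2*x + 2.61*|x|
L = 6, alpha = 0.0933
Iteration 1: beta = 0.0, y = -2.7536 + 0.0*(-2.7536 + 2.7536) = -2.7536
  grad(y) = -14.5216, v = y - alpha*grad = -1.3987
  prox(v) = soft_thresh(-1.3987, 0.2435) = -1.1552
Iteration 2: beta = 0.3333, y = -1.1552 + 0.3333*(-1.1552 + 2.7536) = -0.6224
  grad(y) = -1.7346, v = y - alpha*grad = -0.4606
  prox(v) = soft_thresh(-0.4606, 0.2435) = -0.2171
Iteration 3: beta = 0.5, y = -0.2171 + 0.5*(-0.2171 + 1.1552) = 0.252
  grad(y) = 3.5119, v = y - alpha*grad = -0.0757
  prox(v) = soft_thresh(-0.0757, 0.2435) = 0.0
Iteration 4: beta = 0.6, y = 0.0 + 0.6*(0.0 + 0.2171) = 0.1302
  grad(y) = 2.7815, v = y - alpha*grad = -0.1293
  prox(v) = soft_thresh(-0.1293, 0.2435) = 0.0
f(x_4) = 3*0.0^2 + 2*0.0 + 2.61*|0.0| = 0.0


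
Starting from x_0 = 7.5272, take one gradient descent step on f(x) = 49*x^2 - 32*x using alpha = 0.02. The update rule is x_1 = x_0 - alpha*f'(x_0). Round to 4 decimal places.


We compute the gradient at x_0 and apply the update.
f'(x) = 98*x - 32
f'(7.5272) = 98*7.5272 - 32 = 705.6656
x_1 = 7.5272 - 0.02*705.6656 = -6.5861


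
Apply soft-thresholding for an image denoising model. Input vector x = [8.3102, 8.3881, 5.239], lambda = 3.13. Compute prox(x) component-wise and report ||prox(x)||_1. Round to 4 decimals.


Soft-thresholding with lambda = 3.13:
prox(8.3102) = sign(8.3102)*max(|8.3102| - 3.13, 0) = 5.1802
prox(8.3881) = sign(8.3881)*max(|8.3881| - 3.13, 0) = 5.2581
prox(5.239) = sign(5.239)*max(|5.239| - 3.13, 0) = 2.109
prox(x) = [5.1802, 5.2581, 2.109]
||prox(x)||_1 = 5.1802 + 5.2581 + 2.109 = 12.5473


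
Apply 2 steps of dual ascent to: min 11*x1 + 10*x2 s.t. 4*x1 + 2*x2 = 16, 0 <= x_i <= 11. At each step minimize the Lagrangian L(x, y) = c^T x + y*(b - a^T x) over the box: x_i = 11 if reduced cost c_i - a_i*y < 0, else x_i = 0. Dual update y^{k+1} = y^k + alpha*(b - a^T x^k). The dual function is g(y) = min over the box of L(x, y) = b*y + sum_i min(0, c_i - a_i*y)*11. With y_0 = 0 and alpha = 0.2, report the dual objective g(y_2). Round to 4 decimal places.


Dual ascent for LP: min 11*x1 + 10*x2, 4*x1 + 2*x2 = 16, 0 <= x_i <= 11
Step 1: y^k = 0.0, reduced costs: (11.0, 10.0)
  x^k = (0.0, 0.0), subgradient = b - a^T x = 16.0
  y^{k+1} = 0.0 + 0.2*16.0 = 3.2
Step 2: y^k = 3.2, reduced costs: (-1.8, 3.6)
  x^k = (11.0, 0.0), subgradient = b - a^T x = -28.0
  y^{k+1} = 3.2 + 0.2*-28.0 = -2.4
Dual objective at y_2 = -2.4: reduced costs (20.6, 14.8), box minimizer x = (0.0, 0.0)
g(y_2) = b*y + (c1 - a1*y)*x1 + (c2 - a2*y)*x2 = 16*(-2.4) + 20.6*0.0 + 14.8*0.0 = -38.4 + 0.0 + 0.0 = -38.4


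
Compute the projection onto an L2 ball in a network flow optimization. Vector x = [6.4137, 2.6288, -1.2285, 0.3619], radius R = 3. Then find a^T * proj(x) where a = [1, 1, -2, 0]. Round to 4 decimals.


Step 1: Compute ||x|| (intermediates to 6 decimals).
||x|| = sqrt(6.4137^2 + 2.6288^2 + (-1.2285)^2 + 0.3619^2) = 7.048852
Step 2: Project.
Since ||x|| > R, scale = R/||x|| = 3/7.048852 = 0.425601, proj(x) = scale * x
proj(x) = [2.729677, 1.11882, -0.522851, 0.154025]
Step 3: Dot product.
a^T * proj(x) = 1*2.729677 + 1*1.11882 - 2*(-0.522851) + 0*0.154025 = 4.8942


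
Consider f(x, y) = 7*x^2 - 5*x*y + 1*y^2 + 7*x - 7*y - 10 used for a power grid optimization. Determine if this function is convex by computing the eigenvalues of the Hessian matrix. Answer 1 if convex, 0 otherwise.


The Hessian of f(x,y) = 7*x^2 - 5*x*y + 1*y^2 + 7*x - 7*y - 10 is:
H = [[14, -5], [-5, 2]]
Trace = 14 + 2 = 16
Determinant = 14*2 - (-5)^2 = 3
Discriminant = (16)^2 - 4*3 = 244.0
Eigenvalues: lambda_1 = 0.1898, lambda_2 = 15.8102
The function is convex.

1


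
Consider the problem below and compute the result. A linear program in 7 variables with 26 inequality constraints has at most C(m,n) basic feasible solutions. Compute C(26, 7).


Each vertex corresponds to some choice of n active constraints out of m, so the number of vertices is at most C(m, n) = m! / (n!(m-n)!).
m = 26, n = 7
Numerator: 26 * 25 * 24 * 23 * 22 * 21 * 20
Denominator: 7! = 5040
C(26, 7) = 657800


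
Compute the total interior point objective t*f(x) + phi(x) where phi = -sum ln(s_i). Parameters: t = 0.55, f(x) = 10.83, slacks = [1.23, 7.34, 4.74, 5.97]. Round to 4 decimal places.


Step 1: Compute log-barrier.
ln values: [0.207, 1.9933, 1.556, 1.7867]
phi = -(0.207 + 1.9933 + 1.556 + 1.7867) = -5.5431
Step 2: Compute augmented objective.
t*f(x) = 0.55*10.83 = 5.9565
Total = 5.9565 - 5.5431 = 0.4134


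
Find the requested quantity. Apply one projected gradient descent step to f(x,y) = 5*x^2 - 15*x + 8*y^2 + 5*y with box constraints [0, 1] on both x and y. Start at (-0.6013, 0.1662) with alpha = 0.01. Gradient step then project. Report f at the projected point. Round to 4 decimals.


Step 1: Compute gradient at (-0.6013, 0.1662).
grad_x = 2*5*-0.6013 - 15 = -21.013
grad_y = 2*8*0.1662 + 5 = 7.6592
Step 2: Gradient step.
x_raw = -0.6013 - 0.01*-21.013 = -0.3912
y_raw = 0.1662 - 0.01*7.6592 = 0.0896
Step 3: Project onto [0, 1].
x_proj = clip(-0.3912) = 0.0
y_proj = clip(0.0896) = 0.0896
Step 4: Evaluate f.
f(0.0, 0.0896) = 0.5123


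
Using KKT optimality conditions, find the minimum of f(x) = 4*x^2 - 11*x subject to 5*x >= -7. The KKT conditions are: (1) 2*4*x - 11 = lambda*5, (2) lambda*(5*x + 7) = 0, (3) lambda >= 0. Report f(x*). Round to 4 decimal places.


Step 1: Try lambda = 0 (constraint inactive).
Stationarity: 2*4*x - 11 = 0
x* = 11/(2*4) = 1.375
Check constraint: 5*1.375 = 6.875 >= -7 -- satisfied.
Step 2: Compute optimal value.
f(x*) = 4*1.375^2 - 11*1.375 = -7.5625


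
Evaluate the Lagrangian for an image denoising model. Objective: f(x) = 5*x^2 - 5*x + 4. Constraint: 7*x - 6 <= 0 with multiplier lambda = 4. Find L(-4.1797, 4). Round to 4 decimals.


Step 1: Evaluate f(x).
f(-4.1797) = 5*(-4.1797)^2 - 5*(-4.1797) + 4 = 112.248
Step 2: Evaluate g(x).
g(-4.1797) = 7*-4.1797 - 6 = -35.2579
Step 3: Compute Lagrangian.
L = 112.248 + 4*-35.2579 = -28.7836


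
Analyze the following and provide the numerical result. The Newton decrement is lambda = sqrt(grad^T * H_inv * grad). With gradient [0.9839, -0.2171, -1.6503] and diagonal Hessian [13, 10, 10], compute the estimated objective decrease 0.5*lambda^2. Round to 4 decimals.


Step 1: H is diagonal, so H^(-1) * g = [0.0757, -0.0217, -0.165].
Step 2: g^T H^(-1) g = sum_i g_i^2 / H_ii
  = (0.9839)^2/13 + (-0.2171)^2/10 + (-1.6503)^2/10
  = 0.0745 + 0.0047 + 0.2723 = 0.3515
Step 3: Objective decrease = 0.5 * g^T H^(-1) g = 0.1758
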